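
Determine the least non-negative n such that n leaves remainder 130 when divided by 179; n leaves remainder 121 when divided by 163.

From n ≡ 130 (mod 179) write n = 130 + 179t. Substituting into n ≡ 121 (mod 163) gives 179t ≡ 154 (mod 163), and since 16⁻¹ ≡ 51 (mod 163), t ≡ 30. Hence n ≡ 130 + 179·30 = 5500 (mod 29177).

5500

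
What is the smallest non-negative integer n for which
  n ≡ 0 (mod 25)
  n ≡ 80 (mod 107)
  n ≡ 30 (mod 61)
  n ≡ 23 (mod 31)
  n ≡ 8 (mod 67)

The moduli are pairwise coprime; M = 25·107·61·31·67 = 338914475.
M/25 = 13556579; 13556579 ≡ 4 (mod 25); 4·19 ≡ 1, so inverse 19.
M/107 = 3167425; 3167425 ≡ 11 (mod 107); 11·39 ≡ 1, so inverse 39.
M/61 = 5555975; 5555975 ≡ 34 (mod 61); 34·9 ≡ 1, so inverse 9.
M/31 = 10932725; 10932725 ≡ 17 (mod 31); 17·11 ≡ 1, so inverse 11.
M/67 = 5058425; 5058425 ≡ 59 (mod 67); 59·25 ≡ 1, so inverse 25.
n ≡ 0·13556579·19 + 80·3167425·39 + 30·5555975·9 + 23·10932725·11 + 8·5058425·25 = 15160143675.
15160143675 mod 338914475 = 247906775.

247906775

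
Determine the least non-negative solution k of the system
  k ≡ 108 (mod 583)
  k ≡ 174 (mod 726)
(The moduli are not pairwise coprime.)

17598

gcd(583, 726) = 11 and 11 | (174 − 108), so the pair is consistent; merging gives k ≡ 17598 (mod 38478), where 38478 = lcm(583, 726).
The solution is unique modulo lcm(583, 726) = 38478.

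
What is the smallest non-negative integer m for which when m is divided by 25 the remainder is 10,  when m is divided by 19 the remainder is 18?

From m ≡ 10 (mod 25) write m = 10 + 25t. Substituting into m ≡ 18 (mod 19) gives 25t ≡ 8 (mod 19), and since 6⁻¹ ≡ 16 (mod 19), t ≡ 14. Hence m ≡ 10 + 25·14 = 360 (mod 475).

360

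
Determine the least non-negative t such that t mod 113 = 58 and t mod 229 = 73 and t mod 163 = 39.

The moduli are pairwise coprime; N = 113·229·163 = 4217951.
N/113 = 37327; 37327 ≡ 37 (mod 113); 37·55 ≡ 1, so inverse 55.
N/229 = 18419; 18419 ≡ 99 (mod 229); 99·192 ≡ 1, so inverse 192.
N/163 = 25877; 25877 ≡ 123 (mod 163); 123·110 ≡ 1, so inverse 110.
t ≡ 58·37327·55 + 73·18419·192 + 39·25877·110 = 488246164.
488246164 mod 4217951 = 3181799.

3181799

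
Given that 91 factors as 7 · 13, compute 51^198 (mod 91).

Mod 7: 51 ≡ 2; since 6 | 198, by Fermat 2^198 ≡ 1 (mod 7).
Mod 13: 51 ≡ 12; by Fermat, exponent reduces to 198 mod 12 = 6; 12^6 ≡ 1 (mod 13).
Combine by CRT: x ≡ 1 (mod 7), x ≡ 1 (mod 13) ⇒ x ≡ 1 (mod 91).

1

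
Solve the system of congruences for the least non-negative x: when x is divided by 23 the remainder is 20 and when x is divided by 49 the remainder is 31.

227

Combine the congruences pairwise.
From x ≡ 20 (mod 23) write x = 20 + 23t. Substituting into x ≡ 31 (mod 49) gives 23t ≡ 11 (mod 49), and since 23⁻¹ ≡ 32 (mod 49), t ≡ 9. Hence x ≡ 20 + 23·9 = 227 (mod 1127).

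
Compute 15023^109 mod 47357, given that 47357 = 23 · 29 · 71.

34598

Mod 23: 15023 ≡ 4; by Fermat, exponent reduces to 109 mod 22 = 21; 4^21 ≡ 6 (mod 23).
Mod 29: 15023 ≡ 1; by Fermat, exponent reduces to 109 mod 28 = 25; 1^25 ≡ 1 (mod 29).
Mod 71: 15023 ≡ 42; by Fermat, exponent reduces to 109 mod 70 = 39; 42^39 ≡ 21 (mod 71).
Combine by CRT: x ≡ 6 (mod 23), x ≡ 1 (mod 29), x ≡ 21 (mod 71) ⇒ x ≡ 34598 (mod 47357).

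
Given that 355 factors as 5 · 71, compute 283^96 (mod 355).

Mod 5: 283 ≡ 3; since 4 | 96, by Fermat 3^96 ≡ 1 (mod 5).
Mod 71: 283 ≡ 70; by Fermat, exponent reduces to 96 mod 70 = 26; 70^26 ≡ 1 (mod 71).
Combine by CRT: x ≡ 1 (mod 5), x ≡ 1 (mod 71) ⇒ x ≡ 1 (mod 355).

1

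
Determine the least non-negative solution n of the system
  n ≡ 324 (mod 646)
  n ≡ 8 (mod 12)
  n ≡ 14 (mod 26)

gcd(646, 12) = 2 and 2 | (8 − 324), so the pair is consistent; merging gives n ≡ 1616 (mod 3876), where 3876 = lcm(646, 12).
gcd(3876, 26) = 2 and 2 | (14 − 1616), so the pair is consistent; merging gives n ≡ 20996 (mod 50388), where 50388 = lcm(3876, 26).
The solution is unique modulo lcm(646, 12, 26) = 50388.

20996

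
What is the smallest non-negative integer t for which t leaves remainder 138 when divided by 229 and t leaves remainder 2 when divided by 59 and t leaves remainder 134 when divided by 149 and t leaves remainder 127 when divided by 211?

289975739

From t ≡ 138 (mod 229) write t = 138 + 229s. Substituting into t ≡ 2 (mod 59) gives 229s ≡ 41 (mod 59), and since 52⁻¹ ≡ 42 (mod 59), s ≡ 11. Hence t ≡ 138 + 229·11 = 2657 (mod 13511).
From t ≡ 2657 (mod 13511) write t = 2657 + 13511s. Substituting into t ≡ 134 (mod 149) gives 13511s ≡ 10 (mod 149), and since 101⁻¹ ≡ 90 (mod 149), s ≡ 6. Hence t ≡ 2657 + 13511·6 = 83723 (mod 2013139).
From t ≡ 83723 (mod 2013139) write t = 83723 + 2013139s. Substituting into t ≡ 127 (mod 211) gives 2013139s ≡ 171 (mod 211), and since 199⁻¹ ≡ 123 (mod 211), s ≡ 144. Hence t ≡ 83723 + 2013139·144 = 289975739 (mod 424772329).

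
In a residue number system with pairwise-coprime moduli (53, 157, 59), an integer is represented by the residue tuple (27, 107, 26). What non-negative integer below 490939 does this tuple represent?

297622

The moduli are pairwise coprime; N = 53·157·59 = 490939.
N/53 = 9263; 9263 ≡ 41 (mod 53); 41·22 ≡ 1, so inverse 22.
N/157 = 3127; 3127 ≡ 144 (mod 157); 144·12 ≡ 1, so inverse 12.
N/59 = 8321; 8321 ≡ 2 (mod 59); 2·30 ≡ 1, so inverse 30.
x ≡ 27·9263·22 + 107·3127·12 + 26·8321·30 = 16007670.
16007670 mod 490939 = 297622.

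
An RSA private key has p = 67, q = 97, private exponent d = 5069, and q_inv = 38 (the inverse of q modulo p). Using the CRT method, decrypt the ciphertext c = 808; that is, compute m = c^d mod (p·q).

1748

d_p = d mod (p−1) = 5069 mod 66 = 53; d_q = d mod (q−1) = 77.
m₁ = c^(d_p) mod p: c ≡ 4 (mod 67), and 4^53 mod 67 = 6.
m₂ = c^(d_q) mod q: c ≡ 32 (mod 97), and 32^77 mod 97 = 2.
h = q_inv·(m₁ − m₂) mod p = 38·(6 − 2) mod 67 = 18.
m = m₂ + h·q = 2 + 18·97 = 1748.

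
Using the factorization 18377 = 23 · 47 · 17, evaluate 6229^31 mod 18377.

13741

Mod 23: 6229 ≡ 19; by Fermat, exponent reduces to 31 mod 22 = 9; 19^9 ≡ 10 (mod 23).
Mod 47: 6229 ≡ 25; 25^31 ≡ 17 (mod 47).
Mod 17: 6229 ≡ 7; by Fermat, exponent reduces to 31 mod 16 = 15; 7^15 ≡ 5 (mod 17).
Combine by CRT: x ≡ 10 (mod 23), x ≡ 17 (mod 47), x ≡ 5 (mod 17) ⇒ x ≡ 13741 (mod 18377).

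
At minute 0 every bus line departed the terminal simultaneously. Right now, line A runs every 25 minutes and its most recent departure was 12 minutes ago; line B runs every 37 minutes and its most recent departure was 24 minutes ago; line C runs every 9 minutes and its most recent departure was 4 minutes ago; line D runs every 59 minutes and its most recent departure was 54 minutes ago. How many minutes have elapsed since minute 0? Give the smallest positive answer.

229387

The moduli are pairwise coprime; N = 25·37·9·59 = 491175.
N/25 = 19647; 19647 ≡ 22 (mod 25); 22·8 ≡ 1, so inverse 8.
N/37 = 13275; 13275 ≡ 29 (mod 37); 29·23 ≡ 1, so inverse 23.
N/9 = 54575; 54575 ≡ 8 (mod 9); 8·8 ≡ 1, so inverse 8.
N/59 = 8325; 8325 ≡ 6 (mod 59); 6·10 ≡ 1, so inverse 10.
t ≡ 12·19647·8 + 24·13275·23 + 4·54575·8 + 54·8325·10 = 15455812.
15455812 mod 491175 = 229387.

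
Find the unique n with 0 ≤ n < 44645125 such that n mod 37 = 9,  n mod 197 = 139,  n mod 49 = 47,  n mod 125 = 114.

27811614

The moduli are pairwise coprime; M = 37·197·49·125 = 44645125.
M/37 = 1206625; 1206625 ≡ 18 (mod 37); 18·35 ≡ 1, so inverse 35.
M/197 = 226625; 226625 ≡ 75 (mod 197); 75·176 ≡ 1, so inverse 176.
M/49 = 911125; 911125 ≡ 19 (mod 49); 19·31 ≡ 1, so inverse 31.
M/125 = 357161; 357161 ≡ 36 (mod 125); 36·66 ≡ 1, so inverse 66.
n ≡ 9·1206625·35 + 139·226625·176 + 47·911125·31 + 114·357161·66 = 9939029364.
9939029364 mod 44645125 = 27811614.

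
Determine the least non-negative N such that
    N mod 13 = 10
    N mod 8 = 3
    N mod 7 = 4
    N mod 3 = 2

179

Combine the congruences pairwise.
From N ≡ 10 (mod 13) write N = 10 + 13t. Substituting into N ≡ 3 (mod 8) gives 13t ≡ 1 (mod 8), and since 5⁻¹ ≡ 5 (mod 8), t ≡ 5. Hence N ≡ 10 + 13·5 = 75 (mod 104).
From N ≡ 75 (mod 104) write N = 75 + 104t. Substituting into N ≡ 4 (mod 7) gives 104t ≡ 6 (mod 7), and since 6⁻¹ ≡ 6 (mod 7), t ≡ 1. Hence N ≡ 75 + 104·1 = 179 (mod 728).
From N ≡ 179 (mod 728) write N = 179 + 728t. Substituting into N ≡ 2 (mod 3) gives 728t ≡ 0 (mod 3), and since 2⁻¹ ≡ 2 (mod 3), t ≡ 0. Hence N ≡ 179 + 728·0 = 179 (mod 2184).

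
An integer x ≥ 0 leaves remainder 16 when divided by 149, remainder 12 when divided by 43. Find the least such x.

2549

From x ≡ 16 (mod 149) write x = 16 + 149t. Substituting into x ≡ 12 (mod 43) gives 149t ≡ 39 (mod 43), and since 20⁻¹ ≡ 28 (mod 43), t ≡ 17. Hence x ≡ 16 + 149·17 = 2549 (mod 6407).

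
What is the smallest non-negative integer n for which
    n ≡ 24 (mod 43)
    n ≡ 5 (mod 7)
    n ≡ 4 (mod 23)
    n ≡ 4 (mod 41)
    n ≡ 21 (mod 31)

2940278

The moduli are pairwise coprime; M = 43·7·23·41·31 = 8799133.
M/43 = 204631; 204631 ≡ 37 (mod 43); 37·7 ≡ 1, so inverse 7.
M/7 = 1257019; 1257019 ≡ 1 (mod 7), inverse 1.
M/23 = 382571; 382571 ≡ 12 (mod 23); 12·2 ≡ 1, so inverse 2.
M/41 = 214613; 214613 ≡ 19 (mod 41); 19·13 ≡ 1, so inverse 13.
M/31 = 283843; 283843 ≡ 7 (mod 31); 7·9 ≡ 1, so inverse 9.
n ≡ 24·204631·7 + 5·1257019·1 + 4·382571·2 + 4·214613·13 + 21·283843·9 = 108529874.
108529874 mod 8799133 = 2940278.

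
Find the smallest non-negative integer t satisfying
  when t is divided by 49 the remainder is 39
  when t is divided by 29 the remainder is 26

1215

From t ≡ 39 (mod 49) write t = 39 + 49s. Substituting into t ≡ 26 (mod 29) gives 49s ≡ 16 (mod 29), and since 20⁻¹ ≡ 16 (mod 29), s ≡ 24. Hence t ≡ 39 + 49·24 = 1215 (mod 1421).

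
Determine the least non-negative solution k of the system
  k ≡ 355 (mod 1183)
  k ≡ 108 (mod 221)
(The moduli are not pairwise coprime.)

13368

Combine the congruences pairwise.
gcd(1183, 221) = 13 and 13 | (108 − 355), so the pair is consistent; merging gives k ≡ 13368 (mod 20111), where 20111 = lcm(1183, 221).
The solution is unique modulo lcm(1183, 221) = 20111.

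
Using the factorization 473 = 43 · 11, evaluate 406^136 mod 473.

298

Mod 43: 406 ≡ 19; by Fermat, exponent reduces to 136 mod 42 = 10; 19^10 ≡ 40 (mod 43).
Mod 11: 406 ≡ 10; by Fermat, exponent reduces to 136 mod 10 = 6; 10^6 ≡ 1 (mod 11).
Combine by CRT: x ≡ 40 (mod 43), x ≡ 1 (mod 11) ⇒ x ≡ 298 (mod 473).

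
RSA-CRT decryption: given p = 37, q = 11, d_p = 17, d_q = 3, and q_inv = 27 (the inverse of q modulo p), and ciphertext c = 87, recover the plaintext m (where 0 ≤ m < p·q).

54

m₁ = c^(d_p) mod p: c ≡ 13 (mod 37), and 13^17 mod 37 = 17.
m₂ = c^(d_q) mod q: c ≡ 10 (mod 11), and 10^3 mod 11 = 10.
h = q_inv·(m₁ − m₂) mod p = 27·(17 − 10) mod 37 = 4.
m = m₂ + h·q = 10 + 4·11 = 54.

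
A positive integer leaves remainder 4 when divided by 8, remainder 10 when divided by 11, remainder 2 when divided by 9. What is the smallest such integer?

164

The moduli are pairwise coprime; M = 8·11·9 = 792.
M/8 = 99; 99 ≡ 3 (mod 8); 3·3 ≡ 1, so inverse 3.
M/11 = 72; 72 ≡ 6 (mod 11); 6·2 ≡ 1, so inverse 2.
M/9 = 88; 88 ≡ 7 (mod 9); 7·4 ≡ 1, so inverse 4.
n ≡ 4·99·3 + 10·72·2 + 2·88·4 = 3332.
3332 mod 792 = 164.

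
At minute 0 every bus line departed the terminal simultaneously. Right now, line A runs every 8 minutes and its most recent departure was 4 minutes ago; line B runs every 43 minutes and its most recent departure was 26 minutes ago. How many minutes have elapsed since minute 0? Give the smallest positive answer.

From t ≡ 4 (mod 8) write t = 4 + 8s. Substituting into t ≡ 26 (mod 43) gives 8s ≡ 22 (mod 43), and since 8⁻¹ ≡ 27 (mod 43), s ≡ 35. Hence t ≡ 4 + 8·35 = 284 (mod 344).

284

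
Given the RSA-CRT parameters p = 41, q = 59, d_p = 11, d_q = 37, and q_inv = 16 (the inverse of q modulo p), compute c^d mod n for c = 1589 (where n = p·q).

m₁ = c^(d_p) mod p: c ≡ 31 (mod 41), and 31^11 mod 41 = 31.
m₂ = c^(d_q) mod q: c ≡ 55 (mod 59), and 55^37 mod 59 = 13.
h = q_inv·(m₁ − m₂) mod p = 16·(31 − 13) mod 41 = 1.
m = m₂ + h·q = 13 + 1·59 = 72.

72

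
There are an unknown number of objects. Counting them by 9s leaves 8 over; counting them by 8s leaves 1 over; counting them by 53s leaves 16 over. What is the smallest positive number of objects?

The moduli are pairwise coprime; M = 9·8·53 = 3816.
M/9 = 424; 424 ≡ 1 (mod 9), inverse 1.
M/8 = 477; 477 ≡ 5 (mod 8); 5·5 ≡ 1, so inverse 5.
M/53 = 72; 72 ≡ 19 (mod 53); 19·14 ≡ 1, so inverse 14.
N ≡ 8·424·1 + 1·477·5 + 16·72·14 = 21905.
21905 mod 3816 = 2825.

2825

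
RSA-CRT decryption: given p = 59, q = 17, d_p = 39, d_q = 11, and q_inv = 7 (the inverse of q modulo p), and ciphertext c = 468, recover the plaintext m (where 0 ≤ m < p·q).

916

m₁ = c^(d_p) mod p: c ≡ 55 (mod 59), and 55^39 mod 59 = 31.
m₂ = c^(d_q) mod q: c ≡ 9 (mod 17), and 9^11 mod 17 = 15.
h = q_inv·(m₁ − m₂) mod p = 7·(31 − 15) mod 59 = 53.
m = m₂ + h·q = 15 + 53·17 = 916.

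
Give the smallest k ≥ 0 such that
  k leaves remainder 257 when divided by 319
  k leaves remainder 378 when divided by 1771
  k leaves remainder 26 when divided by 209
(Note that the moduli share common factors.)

483861

gcd(319, 1771) = 11 and 11 | (378 − 257), so the pair is consistent; merging gives k ≡ 21630 (mod 51359), where 51359 = lcm(319, 1771).
gcd(51359, 209) = 11 and 11 | (26 − 21630), so the pair is consistent; merging gives k ≡ 483861 (mod 975821), where 975821 = lcm(51359, 209).
The solution is unique modulo lcm(319, 1771, 209) = 975821.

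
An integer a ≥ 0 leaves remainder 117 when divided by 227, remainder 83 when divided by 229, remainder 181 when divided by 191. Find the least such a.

The moduli are pairwise coprime; N = 227·229·191 = 9928753.
N/227 = 43739; 43739 ≡ 155 (mod 227); 155·186 ≡ 1, so inverse 186.
N/229 = 43357; 43357 ≡ 76 (mod 229); 76·226 ≡ 1, so inverse 226.
N/191 = 51983; 51983 ≡ 31 (mod 191); 31·37 ≡ 1, so inverse 37.
a ≡ 117·43739·186 + 83·43357·226 + 181·51983·37 = 2113268875.
2113268875 mod 9928753 = 8373239.

8373239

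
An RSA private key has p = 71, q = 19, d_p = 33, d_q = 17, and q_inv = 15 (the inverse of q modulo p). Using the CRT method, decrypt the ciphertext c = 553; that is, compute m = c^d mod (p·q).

m₁ = c^(d_p) mod p: c ≡ 56 (mod 71), and 56^33 mod 71 = 65.
m₂ = c^(d_q) mod q: c ≡ 2 (mod 19), and 2^17 mod 19 = 10.
h = q_inv·(m₁ − m₂) mod p = 15·(65 − 10) mod 71 = 44.
m = m₂ + h·q = 10 + 44·19 = 846.

846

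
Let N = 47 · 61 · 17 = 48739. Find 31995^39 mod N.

Mod 47: 31995 ≡ 35; 35^39 ≡ 19 (mod 47).
Mod 61: 31995 ≡ 31; 31^39 ≡ 33 (mod 61).
Mod 17: 31995 ≡ 1; by Fermat, exponent reduces to 39 mod 16 = 7; 1^7 ≡ 1 (mod 17).
Combine by CRT: x ≡ 19 (mod 47), x ≡ 33 (mod 61), x ≡ 1 (mod 17) ⇒ x ≡ 42977 (mod 48739).

42977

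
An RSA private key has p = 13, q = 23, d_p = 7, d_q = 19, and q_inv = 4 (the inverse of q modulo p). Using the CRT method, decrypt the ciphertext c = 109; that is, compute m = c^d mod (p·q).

m₁ = c^(d_p) mod p: c ≡ 5 (mod 13), and 5^7 mod 13 = 8.
m₂ = c^(d_q) mod q: c ≡ 17 (mod 23), and 17^19 mod 23 = 5.
h = q_inv·(m₁ − m₂) mod p = 4·(8 − 5) mod 13 = 12.
m = m₂ + h·q = 5 + 12·23 = 281.

281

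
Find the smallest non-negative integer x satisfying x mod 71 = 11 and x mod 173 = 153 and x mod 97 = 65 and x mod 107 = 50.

The moduli are pairwise coprime; N = 71·173·97·107 = 127485257.
N/71 = 1795567; 1795567 ≡ 48 (mod 71); 48·37 ≡ 1, so inverse 37.
N/173 = 736909; 736909 ≡ 102 (mod 173); 102·134 ≡ 1, so inverse 134.
N/97 = 1314281; 1314281 ≡ 28 (mod 97); 28·52 ≡ 1, so inverse 52.
N/107 = 1191451; 1191451 ≡ 6 (mod 107); 6·18 ≡ 1, so inverse 18.
x ≡ 11·1795567·37 + 153·736909·134 + 65·1314281·52 + 50·1191451·18 = 21353479767.
21353479767 mod 127485257 = 63441848.

63441848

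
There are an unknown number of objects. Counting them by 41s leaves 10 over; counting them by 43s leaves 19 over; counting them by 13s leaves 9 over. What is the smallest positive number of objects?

13048

The moduli are pairwise coprime; M = 41·43·13 = 22919.
M/41 = 559; 559 ≡ 26 (mod 41); 26·30 ≡ 1, so inverse 30.
M/43 = 533; 533 ≡ 17 (mod 43); 17·38 ≡ 1, so inverse 38.
M/13 = 1763; 1763 ≡ 8 (mod 13); 8·5 ≡ 1, so inverse 5.
N ≡ 10·559·30 + 19·533·38 + 9·1763·5 = 631861.
631861 mod 22919 = 13048.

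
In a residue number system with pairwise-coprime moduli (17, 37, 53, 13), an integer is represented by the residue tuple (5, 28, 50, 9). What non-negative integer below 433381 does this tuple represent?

From x ≡ 5 (mod 17) write x = 5 + 17t. Substituting into x ≡ 28 (mod 37) gives 17t ≡ 23 (mod 37), and since 17⁻¹ ≡ 24 (mod 37), t ≡ 34. Hence x ≡ 5 + 17·34 = 583 (mod 629).
From x ≡ 583 (mod 629) write x = 583 + 629t. Substituting into x ≡ 50 (mod 53) gives 629t ≡ 50 (mod 53), and since 46⁻¹ ≡ 15 (mod 53), t ≡ 8. Hence x ≡ 583 + 629·8 = 5615 (mod 33337).
From x ≡ 5615 (mod 33337) write x = 5615 + 33337t. Substituting into x ≡ 9 (mod 13) gives 33337t ≡ 10 (mod 13), and since 5⁻¹ ≡ 8 (mod 13), t ≡ 2. Hence x ≡ 5615 + 33337·2 = 72289 (mod 433381).

72289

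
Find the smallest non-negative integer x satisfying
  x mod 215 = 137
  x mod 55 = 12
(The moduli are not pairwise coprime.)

Combine the congruences pairwise.
gcd(215, 55) = 5 and 5 | (12 − 137), so the pair is consistent; merging gives x ≡ 782 (mod 2365), where 2365 = lcm(215, 55).
The solution is unique modulo lcm(215, 55) = 2365.

782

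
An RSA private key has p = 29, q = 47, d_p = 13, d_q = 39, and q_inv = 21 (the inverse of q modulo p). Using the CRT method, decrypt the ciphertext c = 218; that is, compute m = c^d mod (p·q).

m₁ = c^(d_p) mod p: c ≡ 15 (mod 29), and 15^13 mod 29 = 27.
m₂ = c^(d_q) mod q: c ≡ 30 (mod 47), and 30^39 mod 47 = 31.
h = q_inv·(m₁ − m₂) mod p = 21·(27 − 31) mod 29 = 3.
m = m₂ + h·q = 31 + 3·47 = 172.

172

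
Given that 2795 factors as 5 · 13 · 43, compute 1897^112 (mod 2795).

651

Mod 5: 1897 ≡ 2; since 4 | 112, by Fermat 2^112 ≡ 1 (mod 5).
Mod 13: 1897 ≡ 12; by Fermat, exponent reduces to 112 mod 12 = 4; 12^4 ≡ 1 (mod 13).
Mod 43: 1897 ≡ 5; by Fermat, exponent reduces to 112 mod 42 = 28; 5^28 ≡ 6 (mod 43).
Combine by CRT: x ≡ 1 (mod 5), x ≡ 1 (mod 13), x ≡ 6 (mod 43) ⇒ x ≡ 651 (mod 2795).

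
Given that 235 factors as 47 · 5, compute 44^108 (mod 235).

Mod 47: 44 ≡ 44; by Fermat, exponent reduces to 108 mod 46 = 16; 44^16 ≡ 32 (mod 47).
Mod 5: 44 ≡ 4; since 4 | 108, by Fermat 4^108 ≡ 1 (mod 5).
Combine by CRT: x ≡ 32 (mod 47), x ≡ 1 (mod 5) ⇒ x ≡ 126 (mod 235).

126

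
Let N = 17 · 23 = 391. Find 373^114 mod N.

188

Mod 17: 373 ≡ 16; by Fermat, exponent reduces to 114 mod 16 = 2; 16^2 ≡ 1 (mod 17).
Mod 23: 373 ≡ 5; by Fermat, exponent reduces to 114 mod 22 = 4; 5^4 ≡ 4 (mod 23).
Combine by CRT: x ≡ 1 (mod 17), x ≡ 4 (mod 23) ⇒ x ≡ 188 (mod 391).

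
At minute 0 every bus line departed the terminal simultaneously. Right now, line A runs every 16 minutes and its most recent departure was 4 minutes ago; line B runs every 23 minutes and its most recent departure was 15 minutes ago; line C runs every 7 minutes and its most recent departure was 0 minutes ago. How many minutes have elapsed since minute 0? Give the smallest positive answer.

The moduli are pairwise coprime; N = 16·23·7 = 2576.
N/16 = 161; 161 ≡ 1 (mod 16), inverse 1.
N/23 = 112; 112 ≡ 20 (mod 23); 20·15 ≡ 1, so inverse 15.
N/7 = 368; 368 ≡ 4 (mod 7); 4·2 ≡ 1, so inverse 2.
t ≡ 4·161·1 + 15·112·15 + 0·368·2 = 25844.
25844 mod 2576 = 84.

84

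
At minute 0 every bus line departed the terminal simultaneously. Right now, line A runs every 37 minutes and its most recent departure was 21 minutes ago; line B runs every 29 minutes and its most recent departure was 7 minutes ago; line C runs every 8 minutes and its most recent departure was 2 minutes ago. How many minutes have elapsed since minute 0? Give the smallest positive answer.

The moduli are pairwise coprime; N = 37·29·8 = 8584.
N/37 = 232; 232 ≡ 10 (mod 37); 10·26 ≡ 1, so inverse 26.
N/29 = 296; 296 ≡ 6 (mod 29); 6·5 ≡ 1, so inverse 5.
N/8 = 1073; 1073 ≡ 1 (mod 8), inverse 1.
t ≡ 21·232·26 + 7·296·5 + 2·1073·1 = 139178.
139178 mod 8584 = 1834.

1834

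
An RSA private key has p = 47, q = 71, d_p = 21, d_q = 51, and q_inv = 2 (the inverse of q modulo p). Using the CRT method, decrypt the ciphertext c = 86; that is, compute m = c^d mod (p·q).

m₁ = c^(d_p) mod p: c ≡ 39 (mod 47), and 39^21 mod 47 = 11.
m₂ = c^(d_q) mod q: c ≡ 15 (mod 71), and 15^51 mod 71 = 16.
h = q_inv·(m₁ − m₂) mod p = 2·(11 − 16) mod 47 = 37.
m = m₂ + h·q = 16 + 37·71 = 2643.

2643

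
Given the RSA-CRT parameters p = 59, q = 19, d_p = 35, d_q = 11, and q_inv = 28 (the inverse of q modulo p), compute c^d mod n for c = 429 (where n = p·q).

m₁ = c^(d_p) mod p: c ≡ 16 (mod 59), and 16^35 mod 59 = 35.
m₂ = c^(d_q) mod q: c ≡ 11 (mod 19), and 11^11 mod 19 = 7.
h = q_inv·(m₁ − m₂) mod p = 28·(35 − 7) mod 59 = 17.
m = m₂ + h·q = 7 + 17·19 = 330.

330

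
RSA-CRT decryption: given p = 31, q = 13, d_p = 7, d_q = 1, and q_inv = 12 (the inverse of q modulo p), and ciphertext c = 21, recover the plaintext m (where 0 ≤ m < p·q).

m₁ = c^(d_p) mod p: c ≡ 21 (mod 31), and 21^7 mod 31 = 11.
m₂ = c^(d_q) mod q: c ≡ 8 (mod 13), and 8^1 mod 13 = 8.
h = q_inv·(m₁ − m₂) mod p = 12·(11 − 8) mod 31 = 5.
m = m₂ + h·q = 8 + 5·13 = 73.

73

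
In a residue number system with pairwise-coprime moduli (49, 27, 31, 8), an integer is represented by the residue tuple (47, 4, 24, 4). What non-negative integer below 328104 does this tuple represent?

303700

The moduli are pairwise coprime; N = 49·27·31·8 = 328104.
N/49 = 6696; 6696 ≡ 32 (mod 49); 32·23 ≡ 1, so inverse 23.
N/27 = 12152; 12152 ≡ 2 (mod 27); 2·14 ≡ 1, so inverse 14.
N/31 = 10584; 10584 ≡ 13 (mod 31); 13·12 ≡ 1, so inverse 12.
N/8 = 41013; 41013 ≡ 5 (mod 8); 5·5 ≡ 1, so inverse 5.
x ≡ 47·6696·23 + 4·12152·14 + 24·10584·12 + 4·41013·5 = 11787340.
11787340 mod 328104 = 303700.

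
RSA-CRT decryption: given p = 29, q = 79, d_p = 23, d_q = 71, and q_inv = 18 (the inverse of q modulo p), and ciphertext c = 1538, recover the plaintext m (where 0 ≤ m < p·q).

1654

m₁ = c^(d_p) mod p: c ≡ 1 (mod 29), and 1^23 mod 29 = 1.
m₂ = c^(d_q) mod q: c ≡ 37 (mod 79), and 37^71 mod 79 = 74.
h = q_inv·(m₁ − m₂) mod p = 18·(1 − 74) mod 29 = 20.
m = m₂ + h·q = 74 + 20·79 = 1654.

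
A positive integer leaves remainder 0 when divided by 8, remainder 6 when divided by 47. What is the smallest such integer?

288

From k ≡ 0 (mod 8) write k = 0 + 8t. Substituting into k ≡ 6 (mod 47) gives 8t ≡ 6 (mod 47), and since 8⁻¹ ≡ 6 (mod 47), t ≡ 36. Hence k ≡ 0 + 8·36 = 288 (mod 376).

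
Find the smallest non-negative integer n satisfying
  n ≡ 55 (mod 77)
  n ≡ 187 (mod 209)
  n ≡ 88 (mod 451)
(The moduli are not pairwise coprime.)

Combine the congruences pairwise.
gcd(77, 209) = 11 and 11 | (187 − 55), so the pair is consistent; merging gives n ≡ 1441 (mod 1463), where 1463 = lcm(77, 209).
gcd(1463, 451) = 11 and 11 | (88 − 1441), so the pair is consistent; merging gives n ≡ 1441 (mod 59983), where 59983 = lcm(1463, 451).
The solution is unique modulo lcm(77, 209, 451) = 59983.

1441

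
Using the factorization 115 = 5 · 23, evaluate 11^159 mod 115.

51

Mod 5: 11 ≡ 1; by Fermat, exponent reduces to 159 mod 4 = 3; 1^3 ≡ 1 (mod 5).
Mod 23: 11 ≡ 11; by Fermat, exponent reduces to 159 mod 22 = 5; 11^5 ≡ 5 (mod 23).
Combine by CRT: x ≡ 1 (mod 5), x ≡ 5 (mod 23) ⇒ x ≡ 51 (mod 115).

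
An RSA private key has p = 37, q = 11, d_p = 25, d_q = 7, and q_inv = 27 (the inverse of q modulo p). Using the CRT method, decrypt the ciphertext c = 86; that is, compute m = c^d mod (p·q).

268

m₁ = c^(d_p) mod p: c ≡ 12 (mod 37), and 12^25 mod 37 = 9.
m₂ = c^(d_q) mod q: c ≡ 9 (mod 11), and 9^7 mod 11 = 4.
h = q_inv·(m₁ − m₂) mod p = 27·(9 − 4) mod 37 = 24.
m = m₂ + h·q = 4 + 24·11 = 268.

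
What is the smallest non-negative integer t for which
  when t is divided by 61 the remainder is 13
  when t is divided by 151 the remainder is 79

Combine the congruences pairwise.
From t ≡ 13 (mod 61) write t = 13 + 61s. Substituting into t ≡ 79 (mod 151) gives 61s ≡ 66 (mod 151), and since 61⁻¹ ≡ 52 (mod 151), s ≡ 110. Hence t ≡ 13 + 61·110 = 6723 (mod 9211).

6723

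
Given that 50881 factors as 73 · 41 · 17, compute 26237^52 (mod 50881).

Mod 73: 26237 ≡ 30; 30^52 ≡ 65 (mod 73).
Mod 41: 26237 ≡ 38; by Fermat, exponent reduces to 52 mod 40 = 12; 38^12 ≡ 40 (mod 41).
Mod 17: 26237 ≡ 6; by Fermat, exponent reduces to 52 mod 16 = 4; 6^4 ≡ 4 (mod 17).
Combine by CRT: x ≡ 65 (mod 73), x ≡ 40 (mod 41), x ≡ 4 (mod 17) ⇒ x ≡ 13570 (mod 50881).

13570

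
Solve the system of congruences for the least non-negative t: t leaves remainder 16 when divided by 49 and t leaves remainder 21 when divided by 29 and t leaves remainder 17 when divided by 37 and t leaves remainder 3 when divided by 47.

From t ≡ 16 (mod 49) write t = 16 + 49s. Substituting into t ≡ 21 (mod 29) gives 49s ≡ 5 (mod 29), and since 20⁻¹ ≡ 16 (mod 29), s ≡ 22. Hence t ≡ 16 + 49·22 = 1094 (mod 1421).
From t ≡ 1094 (mod 1421) write t = 1094 + 1421s. Substituting into t ≡ 17 (mod 37) gives 1421s ≡ 33 (mod 37), and since 15⁻¹ ≡ 5 (mod 37), s ≡ 17. Hence t ≡ 1094 + 1421·17 = 25251 (mod 52577).
From t ≡ 25251 (mod 52577) write t = 25251 + 52577s. Substituting into t ≡ 3 (mod 47) gives 52577s ≡ 38 (mod 47), and since 31⁻¹ ≡ 44 (mod 47), s ≡ 27. Hence t ≡ 25251 + 52577·27 = 1444830 (mod 2471119).

1444830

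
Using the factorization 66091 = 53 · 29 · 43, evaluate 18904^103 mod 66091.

16405

Mod 53: 18904 ≡ 36; by Fermat, exponent reduces to 103 mod 52 = 51; 36^51 ≡ 28 (mod 53).
Mod 29: 18904 ≡ 25; by Fermat, exponent reduces to 103 mod 28 = 19; 25^19 ≡ 20 (mod 29).
Mod 43: 18904 ≡ 27; by Fermat, exponent reduces to 103 mod 42 = 19; 27^19 ≡ 22 (mod 43).
Combine by CRT: x ≡ 28 (mod 53), x ≡ 20 (mod 29), x ≡ 22 (mod 43) ⇒ x ≡ 16405 (mod 66091).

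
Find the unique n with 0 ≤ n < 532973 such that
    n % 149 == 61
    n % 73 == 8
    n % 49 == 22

The moduli are pairwise coprime; M = 149·73·49 = 532973.
M/149 = 3577; 3577 ≡ 1 (mod 149), inverse 1.
M/73 = 7301; 7301 ≡ 1 (mod 73), inverse 1.
M/49 = 10877; 10877 ≡ 48 (mod 49); 48·48 ≡ 1, so inverse 48.
n ≡ 61·3577·1 + 8·7301·1 + 22·10877·48 = 11762717.
11762717 mod 532973 = 37311.

37311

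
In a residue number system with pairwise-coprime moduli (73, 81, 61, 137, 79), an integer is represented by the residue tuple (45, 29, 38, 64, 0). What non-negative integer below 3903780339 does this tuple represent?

3394978706

From x ≡ 45 (mod 73) write x = 45 + 73t. Substituting into x ≡ 29 (mod 81) gives 73t ≡ 65 (mod 81), and since 73⁻¹ ≡ 10 (mod 81), t ≡ 2. Hence x ≡ 45 + 73·2 = 191 (mod 5913).
From x ≡ 191 (mod 5913) write x = 191 + 5913t. Substituting into x ≡ 38 (mod 61) gives 5913t ≡ 30 (mod 61), and since 57⁻¹ ≡ 15 (mod 61), t ≡ 23. Hence x ≡ 191 + 5913·23 = 136190 (mod 360693).
From x ≡ 136190 (mod 360693) write x = 136190 + 360693t. Substituting into x ≡ 64 (mod 137) gives 360693t ≡ 52 (mod 137), and since 109⁻¹ ≡ 44 (mod 137), t ≡ 96. Hence x ≡ 136190 + 360693·96 = 34762718 (mod 49414941).
From x ≡ 34762718 (mod 49414941) write x = 34762718 + 49414941t. Substituting into x ≡ 0 (mod 79) gives 49414941t ≡ 47 (mod 79), and since 46⁻¹ ≡ 67 (mod 79), t ≡ 68. Hence x ≡ 34762718 + 49414941·68 = 3394978706 (mod 3903780339).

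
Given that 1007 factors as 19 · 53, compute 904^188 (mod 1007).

Mod 19: 904 ≡ 11; by Fermat, exponent reduces to 188 mod 18 = 8; 11^8 ≡ 7 (mod 19).
Mod 53: 904 ≡ 3; by Fermat, exponent reduces to 188 mod 52 = 32; 3^32 ≡ 13 (mod 53).
Combine by CRT: x ≡ 7 (mod 19), x ≡ 13 (mod 53) ⇒ x ≡ 596 (mod 1007).

596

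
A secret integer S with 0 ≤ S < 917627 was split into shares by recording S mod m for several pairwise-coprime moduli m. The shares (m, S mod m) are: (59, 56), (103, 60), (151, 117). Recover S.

The moduli are pairwise coprime; N = 59·103·151 = 917627.
N/59 = 15553; 15553 ≡ 36 (mod 59); 36·41 ≡ 1, so inverse 41.
N/103 = 8909; 8909 ≡ 51 (mod 103); 51·101 ≡ 1, so inverse 101.
N/151 = 6077; 6077 ≡ 37 (mod 151); 37·49 ≡ 1, so inverse 49.
S ≡ 56·15553·41 + 60·8909·101 + 117·6077·49 = 124537669.
124537669 mod 917627 = 658024.

658024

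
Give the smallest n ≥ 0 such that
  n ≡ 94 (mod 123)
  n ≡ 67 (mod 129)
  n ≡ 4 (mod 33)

gcd(123, 129) = 3 and 3 | (67 − 94), so the pair is consistent; merging gives n ≡ 3292 (mod 5289), where 5289 = lcm(123, 129).
gcd(5289, 33) = 3 and 3 | (4 − 3292), so the pair is consistent; merging gives n ≡ 29737 (mod 58179), where 58179 = lcm(5289, 33).
The solution is unique modulo lcm(123, 129, 33) = 58179.

29737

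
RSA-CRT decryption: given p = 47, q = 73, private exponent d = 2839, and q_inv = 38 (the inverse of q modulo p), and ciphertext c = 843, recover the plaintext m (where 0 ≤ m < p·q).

1252

d_p = d mod (p−1) = 2839 mod 46 = 33; d_q = d mod (q−1) = 31.
m₁ = c^(d_p) mod p: c ≡ 44 (mod 47), and 44^33 mod 47 = 30.
m₂ = c^(d_q) mod q: c ≡ 40 (mod 73), and 40^31 mod 73 = 11.
h = q_inv·(m₁ − m₂) mod p = 38·(30 − 11) mod 47 = 17.
m = m₂ + h·q = 11 + 17·73 = 1252.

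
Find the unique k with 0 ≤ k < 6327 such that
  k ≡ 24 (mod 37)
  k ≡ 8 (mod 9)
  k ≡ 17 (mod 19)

3095

The moduli are pairwise coprime; N = 37·9·19 = 6327.
N/37 = 171; 171 ≡ 23 (mod 37); 23·29 ≡ 1, so inverse 29.
N/9 = 703; 703 ≡ 1 (mod 9), inverse 1.
N/19 = 333; 333 ≡ 10 (mod 19); 10·2 ≡ 1, so inverse 2.
k ≡ 24·171·29 + 8·703·1 + 17·333·2 = 135962.
135962 mod 6327 = 3095.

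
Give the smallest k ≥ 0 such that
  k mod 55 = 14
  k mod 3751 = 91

gcd(55, 3751) = 11 and 11 | (91 − 14), so the pair is consistent; merging gives k ≡ 11344 (mod 18755), where 18755 = lcm(55, 3751).
The solution is unique modulo lcm(55, 3751) = 18755.

11344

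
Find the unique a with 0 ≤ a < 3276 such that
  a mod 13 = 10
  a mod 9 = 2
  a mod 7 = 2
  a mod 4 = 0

1388

The moduli are pairwise coprime; N = 13·9·7·4 = 3276.
N/13 = 252; 252 ≡ 5 (mod 13); 5·8 ≡ 1, so inverse 8.
N/9 = 364; 364 ≡ 4 (mod 9); 4·7 ≡ 1, so inverse 7.
N/7 = 468; 468 ≡ 6 (mod 7); 6·6 ≡ 1, so inverse 6.
N/4 = 819; 819 ≡ 3 (mod 4); 3·3 ≡ 1, so inverse 3.
a ≡ 10·252·8 + 2·364·7 + 2·468·6 + 0·819·3 = 30872.
30872 mod 3276 = 1388.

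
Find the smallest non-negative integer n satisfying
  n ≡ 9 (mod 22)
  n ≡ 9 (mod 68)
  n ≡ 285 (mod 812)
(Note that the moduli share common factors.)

Combine the congruences pairwise.
gcd(22, 68) = 2 and 2 | (9 − 9), so the pair is consistent; merging gives n ≡ 9 (mod 748), where 748 = lcm(22, 68).
gcd(748, 812) = 4 and 4 | (285 − 9), so the pair is consistent; merging gives n ≡ 139137 (mod 151844), where 151844 = lcm(748, 812).
The solution is unique modulo lcm(22, 68, 812) = 151844.

139137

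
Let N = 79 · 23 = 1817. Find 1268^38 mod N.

1600

Mod 79: 1268 ≡ 4; 4^38 ≡ 20 (mod 79).
Mod 23: 1268 ≡ 3; by Fermat, exponent reduces to 38 mod 22 = 16; 3^16 ≡ 13 (mod 23).
Combine by CRT: x ≡ 20 (mod 79), x ≡ 13 (mod 23) ⇒ x ≡ 1600 (mod 1817).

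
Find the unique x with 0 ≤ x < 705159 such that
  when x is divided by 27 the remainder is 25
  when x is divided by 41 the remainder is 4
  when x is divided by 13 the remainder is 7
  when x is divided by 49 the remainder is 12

568510

The moduli are pairwise coprime; N = 27·41·13·49 = 705159.
N/27 = 26117; 26117 ≡ 8 (mod 27); 8·17 ≡ 1, so inverse 17.
N/41 = 17199; 17199 ≡ 20 (mod 41); 20·39 ≡ 1, so inverse 39.
N/13 = 54243; 54243 ≡ 7 (mod 13); 7·2 ≡ 1, so inverse 2.
N/49 = 14391; 14391 ≡ 34 (mod 49); 34·13 ≡ 1, so inverse 13.
x ≡ 25·26117·17 + 4·17199·39 + 7·54243·2 + 12·14391·13 = 16787167.
16787167 mod 705159 = 568510.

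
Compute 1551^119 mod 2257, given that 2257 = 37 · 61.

Mod 37: 1551 ≡ 34; by Fermat, exponent reduces to 119 mod 36 = 11; 34^11 ≡ 9 (mod 37).
Mod 61: 1551 ≡ 26; by Fermat, exponent reduces to 119 mod 60 = 59; 26^59 ≡ 54 (mod 61).
Combine by CRT: x ≡ 9 (mod 37), x ≡ 54 (mod 61) ⇒ x ≡ 786 (mod 2257).

786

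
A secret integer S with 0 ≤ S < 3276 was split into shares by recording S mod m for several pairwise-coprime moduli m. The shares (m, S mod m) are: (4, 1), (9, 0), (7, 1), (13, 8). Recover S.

1737

The moduli are pairwise coprime; N = 4·9·7·13 = 3276.
N/4 = 819; 819 ≡ 3 (mod 4); 3·3 ≡ 1, so inverse 3.
N/9 = 364; 364 ≡ 4 (mod 9); 4·7 ≡ 1, so inverse 7.
N/7 = 468; 468 ≡ 6 (mod 7); 6·6 ≡ 1, so inverse 6.
N/13 = 252; 252 ≡ 5 (mod 13); 5·8 ≡ 1, so inverse 8.
S ≡ 1·819·3 + 0·364·7 + 1·468·6 + 8·252·8 = 21393.
21393 mod 3276 = 1737.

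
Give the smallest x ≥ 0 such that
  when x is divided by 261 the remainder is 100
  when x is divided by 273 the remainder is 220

21241

gcd(261, 273) = 3 and 3 | (220 − 100), so the pair is consistent; merging gives x ≡ 21241 (mod 23751), where 23751 = lcm(261, 273).
The solution is unique modulo lcm(261, 273) = 23751.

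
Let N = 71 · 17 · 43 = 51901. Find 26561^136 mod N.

Mod 71: 26561 ≡ 7; by Fermat, exponent reduces to 136 mod 70 = 66; 7^66 ≡ 60 (mod 71).
Mod 17: 26561 ≡ 7; by Fermat, exponent reduces to 136 mod 16 = 8; 7^8 ≡ 16 (mod 17).
Mod 43: 26561 ≡ 30; by Fermat, exponent reduces to 136 mod 42 = 10; 30^10 ≡ 15 (mod 43).
Combine by CRT: x ≡ 60 (mod 71), x ≡ 16 (mod 17), x ≡ 15 (mod 43) ⇒ x ≡ 30803 (mod 51901).

30803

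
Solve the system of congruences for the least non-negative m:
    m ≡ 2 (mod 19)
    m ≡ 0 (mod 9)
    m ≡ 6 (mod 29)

2529

From m ≡ 2 (mod 19) write m = 2 + 19t. Substituting into m ≡ 0 (mod 9) gives 19t ≡ 7 (mod 9), and since 1⁻¹ ≡ 1 (mod 9), t ≡ 7. Hence m ≡ 2 + 19·7 = 135 (mod 171).
From m ≡ 135 (mod 171) write m = 135 + 171t. Substituting into m ≡ 6 (mod 29) gives 171t ≡ 16 (mod 29), and since 26⁻¹ ≡ 19 (mod 29), t ≡ 14. Hence m ≡ 135 + 171·14 = 2529 (mod 4959).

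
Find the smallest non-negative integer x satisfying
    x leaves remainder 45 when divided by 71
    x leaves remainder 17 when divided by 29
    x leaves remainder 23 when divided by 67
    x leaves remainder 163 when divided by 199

The moduli are pairwise coprime; N = 71·29·67·199 = 27452647.
N/71 = 386657; 386657 ≡ 62 (mod 71); 62·63 ≡ 1, so inverse 63.
N/29 = 946643; 946643 ≡ 25 (mod 29); 25·7 ≡ 1, so inverse 7.
N/67 = 409741; 409741 ≡ 36 (mod 67); 36·54 ≡ 1, so inverse 54.
N/199 = 137953; 137953 ≡ 46 (mod 199); 46·13 ≡ 1, so inverse 13.
x ≡ 45·386657·63 + 17·946643·7 + 23·409741·54 + 163·137953·13 = 2010043841.
2010043841 mod 27452647 = 6000610.

6000610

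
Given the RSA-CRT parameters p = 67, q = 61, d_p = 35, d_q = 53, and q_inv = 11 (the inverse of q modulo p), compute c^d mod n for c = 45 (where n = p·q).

m₁ = c^(d_p) mod p: c ≡ 45 (mod 67), and 45^35 mod 67 = 52.
m₂ = c^(d_q) mod q: c ≡ 45 (mod 61), and 45^53 mod 61 = 4.
h = q_inv·(m₁ − m₂) mod p = 11·(52 − 4) mod 67 = 59.
m = m₂ + h·q = 4 + 59·61 = 3603.

3603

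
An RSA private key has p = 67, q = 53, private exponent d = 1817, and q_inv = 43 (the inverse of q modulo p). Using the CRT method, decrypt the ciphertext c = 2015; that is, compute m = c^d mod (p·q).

1114

d_p = d mod (p−1) = 1817 mod 66 = 35; d_q = d mod (q−1) = 49.
m₁ = c^(d_p) mod p: c ≡ 5 (mod 67), and 5^35 mod 67 = 42.
m₂ = c^(d_q) mod q: c ≡ 1 (mod 53), and 1^49 mod 53 = 1.
h = q_inv·(m₁ − m₂) mod p = 43·(42 − 1) mod 67 = 21.
m = m₂ + h·q = 1 + 21·53 = 1114.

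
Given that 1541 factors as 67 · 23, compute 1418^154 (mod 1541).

Mod 67: 1418 ≡ 11; by Fermat, exponent reduces to 154 mod 66 = 22; 11^22 ≡ 29 (mod 67).
Mod 23: 1418 ≡ 15; since 22 | 154, by Fermat 15^154 ≡ 1 (mod 23).
Combine by CRT: x ≡ 29 (mod 67), x ≡ 1 (mod 23) ⇒ x ≡ 967 (mod 1541).

967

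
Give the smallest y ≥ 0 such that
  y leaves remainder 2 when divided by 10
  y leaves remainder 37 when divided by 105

Combine the congruences pairwise.
gcd(10, 105) = 5 and 5 | (37 − 2), so the pair is consistent; merging gives y ≡ 142 (mod 210), where 210 = lcm(10, 105).
The solution is unique modulo lcm(10, 105) = 210.

142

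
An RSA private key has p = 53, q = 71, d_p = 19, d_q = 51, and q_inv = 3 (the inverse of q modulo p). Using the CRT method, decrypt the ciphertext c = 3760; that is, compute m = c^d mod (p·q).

m₁ = c^(d_p) mod p: c ≡ 50 (mod 53), and 50^19 mod 53 = 19.
m₂ = c^(d_q) mod q: c ≡ 68 (mod 71), and 68^51 mod 71 = 11.
h = q_inv·(m₁ − m₂) mod p = 3·(19 − 11) mod 53 = 24.
m = m₂ + h·q = 11 + 24·71 = 1715.

1715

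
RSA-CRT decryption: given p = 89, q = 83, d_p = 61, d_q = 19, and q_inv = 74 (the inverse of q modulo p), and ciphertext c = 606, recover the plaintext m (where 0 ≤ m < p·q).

m₁ = c^(d_p) mod p: c ≡ 72 (mod 89), and 72^61 mod 89 = 69.
m₂ = c^(d_q) mod q: c ≡ 25 (mod 83), and 25^19 mod 83 = 81.
h = q_inv·(m₁ − m₂) mod p = 74·(69 − 81) mod 89 = 2.
m = m₂ + h·q = 81 + 2·83 = 247.

247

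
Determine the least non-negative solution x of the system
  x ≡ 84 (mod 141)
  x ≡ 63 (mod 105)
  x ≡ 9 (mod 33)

Combine the congruences pairwise.
gcd(141, 105) = 3 and 3 | (63 − 84), so the pair is consistent; merging gives x ≡ 2058 (mod 4935), where 4935 = lcm(141, 105).
gcd(4935, 33) = 3 and 3 | (9 − 2058), so the pair is consistent; merging gives x ≡ 46473 (mod 54285), where 54285 = lcm(4935, 33).
The solution is unique modulo lcm(141, 105, 33) = 54285.

46473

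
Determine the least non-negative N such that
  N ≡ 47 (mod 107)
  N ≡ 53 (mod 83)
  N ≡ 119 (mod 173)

437463

The moduli are pairwise coprime; M = 107·83·173 = 1536413.
M/107 = 14359; 14359 ≡ 21 (mod 107); 21·51 ≡ 1, so inverse 51.
M/83 = 18511; 18511 ≡ 2 (mod 83); 2·42 ≡ 1, so inverse 42.
M/173 = 8881; 8881 ≡ 58 (mod 173); 58·3 ≡ 1, so inverse 3.
N ≡ 47·14359·51 + 53·18511·42 + 119·8881·3 = 78794526.
78794526 mod 1536413 = 437463.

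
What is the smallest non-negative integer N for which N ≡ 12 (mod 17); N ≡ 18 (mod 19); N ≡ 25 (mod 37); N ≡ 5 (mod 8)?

83941

The moduli are pairwise coprime; M = 17·19·37·8 = 95608.
M/17 = 5624; 5624 ≡ 14 (mod 17); 14·11 ≡ 1, so inverse 11.
M/19 = 5032; 5032 ≡ 16 (mod 19); 16·6 ≡ 1, so inverse 6.
M/37 = 2584; 2584 ≡ 31 (mod 37); 31·6 ≡ 1, so inverse 6.
M/8 = 11951; 11951 ≡ 7 (mod 8); 7·7 ≡ 1, so inverse 7.
N ≡ 12·5624·11 + 18·5032·6 + 25·2584·6 + 5·11951·7 = 2091709.
2091709 mod 95608 = 83941.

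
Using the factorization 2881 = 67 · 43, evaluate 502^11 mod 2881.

Mod 67: 502 ≡ 33; 33^11 ≡ 37 (mod 67).
Mod 43: 502 ≡ 29; 29^11 ≡ 33 (mod 43).
Combine by CRT: x ≡ 37 (mod 67), x ≡ 33 (mod 43) ⇒ x ≡ 506 (mod 2881).

506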